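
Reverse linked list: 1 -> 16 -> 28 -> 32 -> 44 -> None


Step 1: curr=1, set curr.next=prev(None) | reversed so far: 1
Step 2: curr=16, set curr.next=prev(1) | reversed so far: 16 -> 1
Step 3: curr=28, set curr.next=prev(16) | reversed so far: 28 -> 16 -> 1
Step 4: curr=32, set curr.next=prev(28) | reversed so far: 32 -> 28 -> 16 -> 1
Step 5: curr=44, set curr.next=prev(32) | reversed so far: 44 -> 32 -> 28 -> 16 -> 1

44 -> 32 -> 28 -> 16 -> 1 -> None


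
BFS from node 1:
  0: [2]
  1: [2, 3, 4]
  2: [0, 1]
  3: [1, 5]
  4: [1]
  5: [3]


Visit 1, enqueue [2, 3, 4]
Visit 2, enqueue [0]
Visit 3, enqueue [5]
Visit 4, enqueue []
Visit 0, enqueue []
Visit 5, enqueue []

BFS order: [1, 2, 3, 4, 0, 5]


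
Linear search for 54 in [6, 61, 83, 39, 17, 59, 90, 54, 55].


i=0: 6!=54
i=1: 61!=54
i=2: 83!=54
i=3: 39!=54
i=4: 17!=54
i=5: 59!=54
i=6: 90!=54
i=7: 54==54 found!

Found at 7, 8 comps


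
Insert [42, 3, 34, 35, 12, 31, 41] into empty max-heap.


Insert 42: [42]
Insert 3: [42, 3]
Insert 34: [42, 3, 34]
Insert 35: [42, 35, 34, 3]
Insert 12: [42, 35, 34, 3, 12]
Insert 31: [42, 35, 34, 3, 12, 31]
Insert 41: [42, 35, 41, 3, 12, 31, 34]

Final heap: [42, 35, 41, 3, 12, 31, 34]


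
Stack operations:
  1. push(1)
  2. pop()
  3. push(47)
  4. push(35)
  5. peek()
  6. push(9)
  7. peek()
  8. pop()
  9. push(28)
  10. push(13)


push(1) -> [1]
pop()->1, []
push(47) -> [47]
push(35) -> [47, 35]
peek()->35
push(9) -> [47, 35, 9]
peek()->9
pop()->9, [47, 35]
push(28) -> [47, 35, 28]
push(13) -> [47, 35, 28, 13]

Final stack: [47, 35, 28, 13]


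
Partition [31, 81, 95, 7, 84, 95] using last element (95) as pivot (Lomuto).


Pivot: 95
  31 <= 95: advance i (no swap)
  81 <= 95: advance i (no swap)
  95 <= 95: advance i (no swap)
  7 <= 95: advance i (no swap)
  84 <= 95: advance i (no swap)
Place pivot at 5: [31, 81, 95, 7, 84, 95]

Partitioned: [31, 81, 95, 7, 84, 95]


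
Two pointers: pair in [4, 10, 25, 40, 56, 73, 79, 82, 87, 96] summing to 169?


lo=0(4)+hi=9(96)=100
lo=1(10)+hi=9(96)=106
lo=2(25)+hi=9(96)=121
lo=3(40)+hi=9(96)=136
lo=4(56)+hi=9(96)=152
lo=5(73)+hi=9(96)=169

Yes: 73+96=169


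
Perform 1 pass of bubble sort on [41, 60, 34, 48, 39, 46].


Initial: [41, 60, 34, 48, 39, 46]
Pass 1: [41, 34, 48, 39, 46, 60] (4 swaps)

After 1 pass: [41, 34, 48, 39, 46, 60]


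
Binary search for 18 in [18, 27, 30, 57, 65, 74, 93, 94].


Step 1: lo=0, hi=7, mid=3, val=57
Step 2: lo=0, hi=2, mid=1, val=27
Step 3: lo=0, hi=0, mid=0, val=18

Found at index 0


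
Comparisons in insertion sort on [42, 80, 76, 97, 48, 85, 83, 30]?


Algorithm: insertion sort
Input: [42, 80, 76, 97, 48, 85, 83, 30]
Sorted: [30, 42, 48, 76, 80, 83, 85, 97]

20


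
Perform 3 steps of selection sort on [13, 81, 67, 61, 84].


Initial: [13, 81, 67, 61, 84]
Step 1: min=13 at 0
  Swap: [13, 81, 67, 61, 84]
Step 2: min=61 at 3
  Swap: [13, 61, 67, 81, 84]
Step 3: min=67 at 2
  Swap: [13, 61, 67, 81, 84]

After 3 steps: [13, 61, 67, 81, 84]


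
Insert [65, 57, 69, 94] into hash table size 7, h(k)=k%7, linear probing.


Insert 65: h=2 -> slot 2
Insert 57: h=1 -> slot 1
Insert 69: h=6 -> slot 6
Insert 94: h=3 -> slot 3

Table: [None, 57, 65, 94, None, None, 69]


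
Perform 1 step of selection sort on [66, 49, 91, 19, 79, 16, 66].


Initial: [66, 49, 91, 19, 79, 16, 66]
Step 1: min=16 at 5
  Swap: [16, 49, 91, 19, 79, 66, 66]

After 1 step: [16, 49, 91, 19, 79, 66, 66]


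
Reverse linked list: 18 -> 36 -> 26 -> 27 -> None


Step 1: curr=18, set curr.next=prev(None) | reversed so far: 18
Step 2: curr=36, set curr.next=prev(18) | reversed so far: 36 -> 18
Step 3: curr=26, set curr.next=prev(36) | reversed so far: 26 -> 36 -> 18
Step 4: curr=27, set curr.next=prev(26) | reversed so far: 27 -> 26 -> 36 -> 18

27 -> 26 -> 36 -> 18 -> None


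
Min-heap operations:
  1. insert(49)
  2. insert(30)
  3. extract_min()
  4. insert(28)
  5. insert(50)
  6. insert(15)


insert(49) -> [49]
insert(30) -> [30, 49]
extract_min()->30, [49]
insert(28) -> [28, 49]
insert(50) -> [28, 49, 50]
insert(15) -> [15, 28, 50, 49]

Final heap: [15, 28, 50, 49]


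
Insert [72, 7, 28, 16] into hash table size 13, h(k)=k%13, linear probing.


Insert 72: h=7 -> slot 7
Insert 7: h=7, 1 probes -> slot 8
Insert 28: h=2 -> slot 2
Insert 16: h=3 -> slot 3

Table: [None, None, 28, 16, None, None, None, 72, 7, None, None, None, None]


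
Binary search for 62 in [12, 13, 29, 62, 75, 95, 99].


Step 1: lo=0, hi=6, mid=3, val=62

Found at index 3


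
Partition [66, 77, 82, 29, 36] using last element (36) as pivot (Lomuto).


Pivot: 36
  29 <= 36: swap -> [29, 77, 82, 66, 36]
Place pivot at 1: [29, 36, 82, 66, 77]

Partitioned: [29, 36, 82, 66, 77]


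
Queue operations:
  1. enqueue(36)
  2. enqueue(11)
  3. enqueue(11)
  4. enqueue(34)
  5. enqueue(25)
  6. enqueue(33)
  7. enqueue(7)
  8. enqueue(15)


enqueue(36) -> [36]
enqueue(11) -> [36, 11]
enqueue(11) -> [36, 11, 11]
enqueue(34) -> [36, 11, 11, 34]
enqueue(25) -> [36, 11, 11, 34, 25]
enqueue(33) -> [36, 11, 11, 34, 25, 33]
enqueue(7) -> [36, 11, 11, 34, 25, 33, 7]
enqueue(15) -> [36, 11, 11, 34, 25, 33, 7, 15]

Final queue: [36, 11, 11, 34, 25, 33, 7, 15]


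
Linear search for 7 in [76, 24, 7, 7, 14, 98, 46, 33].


i=0: 76!=7
i=1: 24!=7
i=2: 7==7 found!

Found at 2, 3 comps


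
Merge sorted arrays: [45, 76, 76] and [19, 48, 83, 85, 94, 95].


Take 19 from B
Take 45 from A
Take 48 from B
Take 76 from A
Take 76 from A

Merged: [19, 45, 48, 76, 76, 83, 85, 94, 95]


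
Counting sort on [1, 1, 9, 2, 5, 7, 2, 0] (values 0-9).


Input: [1, 1, 9, 2, 5, 7, 2, 0]
Counts: [1, 2, 2, 0, 0, 1, 0, 1, 0, 1]

Sorted: [0, 1, 1, 2, 2, 5, 7, 9]


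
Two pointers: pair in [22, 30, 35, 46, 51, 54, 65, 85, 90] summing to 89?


lo=0(22)+hi=8(90)=112
lo=0(22)+hi=7(85)=107
lo=0(22)+hi=6(65)=87
lo=1(30)+hi=6(65)=95
lo=1(30)+hi=5(54)=84
lo=2(35)+hi=5(54)=89

Yes: 35+54=89


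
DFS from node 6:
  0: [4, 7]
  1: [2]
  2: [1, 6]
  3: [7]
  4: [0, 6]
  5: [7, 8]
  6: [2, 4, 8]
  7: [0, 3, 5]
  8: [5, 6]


Visit 6, push [8, 4, 2]
Visit 2, push [1]
Visit 1, push []
Visit 4, push [0]
Visit 0, push [7]
Visit 7, push [5, 3]
Visit 3, push []
Visit 5, push [8]
Visit 8, push []

DFS order: [6, 2, 1, 4, 0, 7, 3, 5, 8]


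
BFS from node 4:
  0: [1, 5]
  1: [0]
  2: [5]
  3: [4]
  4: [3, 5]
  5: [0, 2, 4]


Visit 4, enqueue [3, 5]
Visit 3, enqueue []
Visit 5, enqueue [0, 2]
Visit 0, enqueue [1]
Visit 2, enqueue []
Visit 1, enqueue []

BFS order: [4, 3, 5, 0, 2, 1]


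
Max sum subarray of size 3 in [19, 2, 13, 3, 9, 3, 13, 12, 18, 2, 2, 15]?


[0:3]: 34
[1:4]: 18
[2:5]: 25
[3:6]: 15
[4:7]: 25
[5:8]: 28
[6:9]: 43
[7:10]: 32
[8:11]: 22
[9:12]: 19

Max: 43 at [6:9]


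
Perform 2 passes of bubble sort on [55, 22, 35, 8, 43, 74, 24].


Initial: [55, 22, 35, 8, 43, 74, 24]
Pass 1: [22, 35, 8, 43, 55, 24, 74] (5 swaps)
Pass 2: [22, 8, 35, 43, 24, 55, 74] (2 swaps)

After 2 passes: [22, 8, 35, 43, 24, 55, 74]


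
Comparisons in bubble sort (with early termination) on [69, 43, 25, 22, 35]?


Algorithm: bubble sort (with early termination)
Input: [69, 43, 25, 22, 35]
Sorted: [22, 25, 35, 43, 69]

10


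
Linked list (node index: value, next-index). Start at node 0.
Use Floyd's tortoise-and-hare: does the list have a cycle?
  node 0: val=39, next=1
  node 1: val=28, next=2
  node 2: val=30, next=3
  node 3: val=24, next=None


Floyd's tortoise (slow, +1) and hare (fast, +2):
  init: slow=0, fast=0
  step 1: slow=1, fast=2
  step 2: fast 2->3->None, no cycle

Cycle: no


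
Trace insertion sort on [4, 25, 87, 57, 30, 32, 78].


Initial: [4, 25, 87, 57, 30, 32, 78]
Insert 25: [4, 25, 87, 57, 30, 32, 78]
Insert 87: [4, 25, 87, 57, 30, 32, 78]
Insert 57: [4, 25, 57, 87, 30, 32, 78]
Insert 30: [4, 25, 30, 57, 87, 32, 78]
Insert 32: [4, 25, 30, 32, 57, 87, 78]
Insert 78: [4, 25, 30, 32, 57, 78, 87]

Sorted: [4, 25, 30, 32, 57, 78, 87]


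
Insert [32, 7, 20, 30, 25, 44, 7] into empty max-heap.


Insert 32: [32]
Insert 7: [32, 7]
Insert 20: [32, 7, 20]
Insert 30: [32, 30, 20, 7]
Insert 25: [32, 30, 20, 7, 25]
Insert 44: [44, 30, 32, 7, 25, 20]
Insert 7: [44, 30, 32, 7, 25, 20, 7]

Final heap: [44, 30, 32, 7, 25, 20, 7]


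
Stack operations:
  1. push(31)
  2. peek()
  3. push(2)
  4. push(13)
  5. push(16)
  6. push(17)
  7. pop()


push(31) -> [31]
peek()->31
push(2) -> [31, 2]
push(13) -> [31, 2, 13]
push(16) -> [31, 2, 13, 16]
push(17) -> [31, 2, 13, 16, 17]
pop()->17, [31, 2, 13, 16]

Final stack: [31, 2, 13, 16]


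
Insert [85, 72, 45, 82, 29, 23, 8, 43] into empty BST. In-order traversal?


Insert 85: root
Insert 72: L from 85
Insert 45: L from 85 -> L from 72
Insert 82: L from 85 -> R from 72
Insert 29: L from 85 -> L from 72 -> L from 45
Insert 23: L from 85 -> L from 72 -> L from 45 -> L from 29
Insert 8: L from 85 -> L from 72 -> L from 45 -> L from 29 -> L from 23
Insert 43: L from 85 -> L from 72 -> L from 45 -> R from 29

In-order: [8, 23, 29, 43, 45, 72, 82, 85]


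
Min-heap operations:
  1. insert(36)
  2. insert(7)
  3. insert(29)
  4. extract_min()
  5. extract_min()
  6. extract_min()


insert(36) -> [36]
insert(7) -> [7, 36]
insert(29) -> [7, 36, 29]
extract_min()->7, [29, 36]
extract_min()->29, [36]
extract_min()->36, []

Final heap: []


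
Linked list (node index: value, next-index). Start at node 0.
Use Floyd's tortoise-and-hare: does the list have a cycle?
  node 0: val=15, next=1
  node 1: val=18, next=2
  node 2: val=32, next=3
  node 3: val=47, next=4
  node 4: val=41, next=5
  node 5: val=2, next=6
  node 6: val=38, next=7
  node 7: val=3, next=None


Floyd's tortoise (slow, +1) and hare (fast, +2):
  init: slow=0, fast=0
  step 1: slow=1, fast=2
  step 2: slow=2, fast=4
  step 3: slow=3, fast=6
  step 4: fast 6->7->None, no cycle

Cycle: no


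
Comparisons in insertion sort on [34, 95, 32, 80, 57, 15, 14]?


Algorithm: insertion sort
Input: [34, 95, 32, 80, 57, 15, 14]
Sorted: [14, 15, 32, 34, 57, 80, 95]

19


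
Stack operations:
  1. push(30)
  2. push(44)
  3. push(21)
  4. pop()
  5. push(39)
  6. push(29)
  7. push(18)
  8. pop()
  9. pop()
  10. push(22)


push(30) -> [30]
push(44) -> [30, 44]
push(21) -> [30, 44, 21]
pop()->21, [30, 44]
push(39) -> [30, 44, 39]
push(29) -> [30, 44, 39, 29]
push(18) -> [30, 44, 39, 29, 18]
pop()->18, [30, 44, 39, 29]
pop()->29, [30, 44, 39]
push(22) -> [30, 44, 39, 22]

Final stack: [30, 44, 39, 22]


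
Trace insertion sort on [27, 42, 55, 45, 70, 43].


Initial: [27, 42, 55, 45, 70, 43]
Insert 42: [27, 42, 55, 45, 70, 43]
Insert 55: [27, 42, 55, 45, 70, 43]
Insert 45: [27, 42, 45, 55, 70, 43]
Insert 70: [27, 42, 45, 55, 70, 43]
Insert 43: [27, 42, 43, 45, 55, 70]

Sorted: [27, 42, 43, 45, 55, 70]


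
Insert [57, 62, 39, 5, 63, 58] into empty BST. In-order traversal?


Insert 57: root
Insert 62: R from 57
Insert 39: L from 57
Insert 5: L from 57 -> L from 39
Insert 63: R from 57 -> R from 62
Insert 58: R from 57 -> L from 62

In-order: [5, 39, 57, 58, 62, 63]


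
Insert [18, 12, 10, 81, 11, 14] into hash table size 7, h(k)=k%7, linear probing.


Insert 18: h=4 -> slot 4
Insert 12: h=5 -> slot 5
Insert 10: h=3 -> slot 3
Insert 81: h=4, 2 probes -> slot 6
Insert 11: h=4, 3 probes -> slot 0
Insert 14: h=0, 1 probes -> slot 1

Table: [11, 14, None, 10, 18, 12, 81]


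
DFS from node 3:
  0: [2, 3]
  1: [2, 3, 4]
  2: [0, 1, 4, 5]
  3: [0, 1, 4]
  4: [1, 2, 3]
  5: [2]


Visit 3, push [4, 1, 0]
Visit 0, push [2]
Visit 2, push [5, 4, 1]
Visit 1, push [4]
Visit 4, push []
Visit 5, push []

DFS order: [3, 0, 2, 1, 4, 5]


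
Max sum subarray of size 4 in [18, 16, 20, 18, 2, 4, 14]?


[0:4]: 72
[1:5]: 56
[2:6]: 44
[3:7]: 38

Max: 72 at [0:4]


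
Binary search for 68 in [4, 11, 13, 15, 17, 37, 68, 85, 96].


Step 1: lo=0, hi=8, mid=4, val=17
Step 2: lo=5, hi=8, mid=6, val=68

Found at index 6


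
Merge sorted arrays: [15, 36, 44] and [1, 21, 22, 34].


Take 1 from B
Take 15 from A
Take 21 from B
Take 22 from B
Take 34 from B

Merged: [1, 15, 21, 22, 34, 36, 44]


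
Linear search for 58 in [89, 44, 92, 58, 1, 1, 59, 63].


i=0: 89!=58
i=1: 44!=58
i=2: 92!=58
i=3: 58==58 found!

Found at 3, 4 comps


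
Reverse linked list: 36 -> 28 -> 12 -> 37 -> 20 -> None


Step 1: curr=36, set curr.next=prev(None) | reversed so far: 36
Step 2: curr=28, set curr.next=prev(36) | reversed so far: 28 -> 36
Step 3: curr=12, set curr.next=prev(28) | reversed so far: 12 -> 28 -> 36
Step 4: curr=37, set curr.next=prev(12) | reversed so far: 37 -> 12 -> 28 -> 36
Step 5: curr=20, set curr.next=prev(37) | reversed so far: 20 -> 37 -> 12 -> 28 -> 36

20 -> 37 -> 12 -> 28 -> 36 -> None


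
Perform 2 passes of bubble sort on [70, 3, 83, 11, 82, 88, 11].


Initial: [70, 3, 83, 11, 82, 88, 11]
Pass 1: [3, 70, 11, 82, 83, 11, 88] (4 swaps)
Pass 2: [3, 11, 70, 82, 11, 83, 88] (2 swaps)

After 2 passes: [3, 11, 70, 82, 11, 83, 88]


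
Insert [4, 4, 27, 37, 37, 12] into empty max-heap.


Insert 4: [4]
Insert 4: [4, 4]
Insert 27: [27, 4, 4]
Insert 37: [37, 27, 4, 4]
Insert 37: [37, 37, 4, 4, 27]
Insert 12: [37, 37, 12, 4, 27, 4]

Final heap: [37, 37, 12, 4, 27, 4]


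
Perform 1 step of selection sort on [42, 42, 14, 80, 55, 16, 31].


Initial: [42, 42, 14, 80, 55, 16, 31]
Step 1: min=14 at 2
  Swap: [14, 42, 42, 80, 55, 16, 31]

After 1 step: [14, 42, 42, 80, 55, 16, 31]


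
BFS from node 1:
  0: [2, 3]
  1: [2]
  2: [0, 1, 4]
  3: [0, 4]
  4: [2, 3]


Visit 1, enqueue [2]
Visit 2, enqueue [0, 4]
Visit 0, enqueue [3]
Visit 4, enqueue []
Visit 3, enqueue []

BFS order: [1, 2, 0, 4, 3]


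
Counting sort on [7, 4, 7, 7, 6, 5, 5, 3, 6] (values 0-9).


Input: [7, 4, 7, 7, 6, 5, 5, 3, 6]
Counts: [0, 0, 0, 1, 1, 2, 2, 3, 0, 0]

Sorted: [3, 4, 5, 5, 6, 6, 7, 7, 7]


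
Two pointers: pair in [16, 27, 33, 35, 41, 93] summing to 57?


lo=0(16)+hi=5(93)=109
lo=0(16)+hi=4(41)=57

Yes: 16+41=57


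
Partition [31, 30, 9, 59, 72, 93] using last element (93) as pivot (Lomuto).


Pivot: 93
  31 <= 93: advance i (no swap)
  30 <= 93: advance i (no swap)
  9 <= 93: advance i (no swap)
  59 <= 93: advance i (no swap)
  72 <= 93: advance i (no swap)
Place pivot at 5: [31, 30, 9, 59, 72, 93]

Partitioned: [31, 30, 9, 59, 72, 93]


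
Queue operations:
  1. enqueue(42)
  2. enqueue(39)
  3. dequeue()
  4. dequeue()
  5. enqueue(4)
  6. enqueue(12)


enqueue(42) -> [42]
enqueue(39) -> [42, 39]
dequeue()->42, [39]
dequeue()->39, []
enqueue(4) -> [4]
enqueue(12) -> [4, 12]

Final queue: [4, 12]


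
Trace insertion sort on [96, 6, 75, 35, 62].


Initial: [96, 6, 75, 35, 62]
Insert 6: [6, 96, 75, 35, 62]
Insert 75: [6, 75, 96, 35, 62]
Insert 35: [6, 35, 75, 96, 62]
Insert 62: [6, 35, 62, 75, 96]

Sorted: [6, 35, 62, 75, 96]


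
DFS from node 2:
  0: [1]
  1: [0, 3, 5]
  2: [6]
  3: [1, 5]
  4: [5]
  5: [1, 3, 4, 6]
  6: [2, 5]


Visit 2, push [6]
Visit 6, push [5]
Visit 5, push [4, 3, 1]
Visit 1, push [3, 0]
Visit 0, push []
Visit 3, push []
Visit 4, push []

DFS order: [2, 6, 5, 1, 0, 3, 4]


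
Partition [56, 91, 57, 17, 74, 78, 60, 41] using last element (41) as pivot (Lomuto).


Pivot: 41
  17 <= 41: swap -> [17, 91, 57, 56, 74, 78, 60, 41]
Place pivot at 1: [17, 41, 57, 56, 74, 78, 60, 91]

Partitioned: [17, 41, 57, 56, 74, 78, 60, 91]


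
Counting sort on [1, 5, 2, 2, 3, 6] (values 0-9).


Input: [1, 5, 2, 2, 3, 6]
Counts: [0, 1, 2, 1, 0, 1, 1, 0, 0, 0]

Sorted: [1, 2, 2, 3, 5, 6]


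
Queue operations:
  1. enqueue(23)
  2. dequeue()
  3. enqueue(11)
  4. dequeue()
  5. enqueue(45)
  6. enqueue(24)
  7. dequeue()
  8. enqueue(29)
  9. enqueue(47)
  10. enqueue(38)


enqueue(23) -> [23]
dequeue()->23, []
enqueue(11) -> [11]
dequeue()->11, []
enqueue(45) -> [45]
enqueue(24) -> [45, 24]
dequeue()->45, [24]
enqueue(29) -> [24, 29]
enqueue(47) -> [24, 29, 47]
enqueue(38) -> [24, 29, 47, 38]

Final queue: [24, 29, 47, 38]


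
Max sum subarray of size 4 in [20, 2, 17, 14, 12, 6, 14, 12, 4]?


[0:4]: 53
[1:5]: 45
[2:6]: 49
[3:7]: 46
[4:8]: 44
[5:9]: 36

Max: 53 at [0:4]


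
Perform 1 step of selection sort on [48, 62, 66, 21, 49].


Initial: [48, 62, 66, 21, 49]
Step 1: min=21 at 3
  Swap: [21, 62, 66, 48, 49]

After 1 step: [21, 62, 66, 48, 49]


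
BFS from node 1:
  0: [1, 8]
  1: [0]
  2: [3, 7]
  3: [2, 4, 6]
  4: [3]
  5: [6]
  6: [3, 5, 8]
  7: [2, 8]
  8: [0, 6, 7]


Visit 1, enqueue [0]
Visit 0, enqueue [8]
Visit 8, enqueue [6, 7]
Visit 6, enqueue [3, 5]
Visit 7, enqueue [2]
Visit 3, enqueue [4]
Visit 5, enqueue []
Visit 2, enqueue []
Visit 4, enqueue []

BFS order: [1, 0, 8, 6, 7, 3, 5, 2, 4]


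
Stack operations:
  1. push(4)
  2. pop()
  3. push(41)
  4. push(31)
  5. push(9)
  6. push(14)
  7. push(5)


push(4) -> [4]
pop()->4, []
push(41) -> [41]
push(31) -> [41, 31]
push(9) -> [41, 31, 9]
push(14) -> [41, 31, 9, 14]
push(5) -> [41, 31, 9, 14, 5]

Final stack: [41, 31, 9, 14, 5]


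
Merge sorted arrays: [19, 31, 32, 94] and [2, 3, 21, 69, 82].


Take 2 from B
Take 3 from B
Take 19 from A
Take 21 from B
Take 31 from A
Take 32 from A
Take 69 from B
Take 82 from B

Merged: [2, 3, 19, 21, 31, 32, 69, 82, 94]


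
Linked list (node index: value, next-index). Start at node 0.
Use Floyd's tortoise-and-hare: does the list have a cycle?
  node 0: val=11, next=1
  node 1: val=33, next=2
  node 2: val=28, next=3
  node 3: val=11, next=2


Floyd's tortoise (slow, +1) and hare (fast, +2):
  init: slow=0, fast=0
  step 1: slow=1, fast=2
  step 2: slow=2, fast=2
  slow == fast at node 2: cycle detected

Cycle: yes


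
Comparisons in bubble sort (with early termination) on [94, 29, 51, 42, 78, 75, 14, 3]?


Algorithm: bubble sort (with early termination)
Input: [94, 29, 51, 42, 78, 75, 14, 3]
Sorted: [3, 14, 29, 42, 51, 75, 78, 94]

28


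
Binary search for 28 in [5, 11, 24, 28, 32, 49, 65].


Step 1: lo=0, hi=6, mid=3, val=28

Found at index 3


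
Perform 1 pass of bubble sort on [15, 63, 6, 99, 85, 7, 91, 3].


Initial: [15, 63, 6, 99, 85, 7, 91, 3]
Pass 1: [15, 6, 63, 85, 7, 91, 3, 99] (5 swaps)

After 1 pass: [15, 6, 63, 85, 7, 91, 3, 99]


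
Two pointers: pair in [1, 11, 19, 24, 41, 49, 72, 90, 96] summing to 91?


lo=0(1)+hi=8(96)=97
lo=0(1)+hi=7(90)=91

Yes: 1+90=91


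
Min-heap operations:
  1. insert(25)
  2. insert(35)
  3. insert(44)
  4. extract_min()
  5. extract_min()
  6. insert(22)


insert(25) -> [25]
insert(35) -> [25, 35]
insert(44) -> [25, 35, 44]
extract_min()->25, [35, 44]
extract_min()->35, [44]
insert(22) -> [22, 44]

Final heap: [22, 44]


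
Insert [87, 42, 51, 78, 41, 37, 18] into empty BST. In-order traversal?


Insert 87: root
Insert 42: L from 87
Insert 51: L from 87 -> R from 42
Insert 78: L from 87 -> R from 42 -> R from 51
Insert 41: L from 87 -> L from 42
Insert 37: L from 87 -> L from 42 -> L from 41
Insert 18: L from 87 -> L from 42 -> L from 41 -> L from 37

In-order: [18, 37, 41, 42, 51, 78, 87]


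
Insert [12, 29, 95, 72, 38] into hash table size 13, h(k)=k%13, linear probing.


Insert 12: h=12 -> slot 12
Insert 29: h=3 -> slot 3
Insert 95: h=4 -> slot 4
Insert 72: h=7 -> slot 7
Insert 38: h=12, 1 probes -> slot 0

Table: [38, None, None, 29, 95, None, None, 72, None, None, None, None, 12]


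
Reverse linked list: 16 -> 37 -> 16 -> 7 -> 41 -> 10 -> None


Step 1: curr=16, set curr.next=prev(None) | reversed so far: 16
Step 2: curr=37, set curr.next=prev(16) | reversed so far: 37 -> 16
Step 3: curr=16, set curr.next=prev(37) | reversed so far: 16 -> 37 -> 16
Step 4: curr=7, set curr.next=prev(16) | reversed so far: 7 -> 16 -> 37 -> 16
Step 5: curr=41, set curr.next=prev(7) | reversed so far: 41 -> 7 -> 16 -> 37 -> 16
Step 6: curr=10, set curr.next=prev(41) | reversed so far: 10 -> 41 -> 7 -> 16 -> 37 -> 16

10 -> 41 -> 7 -> 16 -> 37 -> 16 -> None


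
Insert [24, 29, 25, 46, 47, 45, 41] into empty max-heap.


Insert 24: [24]
Insert 29: [29, 24]
Insert 25: [29, 24, 25]
Insert 46: [46, 29, 25, 24]
Insert 47: [47, 46, 25, 24, 29]
Insert 45: [47, 46, 45, 24, 29, 25]
Insert 41: [47, 46, 45, 24, 29, 25, 41]

Final heap: [47, 46, 45, 24, 29, 25, 41]


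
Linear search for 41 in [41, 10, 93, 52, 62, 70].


i=0: 41==41 found!

Found at 0, 1 comps


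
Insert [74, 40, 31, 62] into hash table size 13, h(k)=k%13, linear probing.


Insert 74: h=9 -> slot 9
Insert 40: h=1 -> slot 1
Insert 31: h=5 -> slot 5
Insert 62: h=10 -> slot 10

Table: [None, 40, None, None, None, 31, None, None, None, 74, 62, None, None]


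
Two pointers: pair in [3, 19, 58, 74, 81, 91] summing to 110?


lo=0(3)+hi=5(91)=94
lo=1(19)+hi=5(91)=110

Yes: 19+91=110


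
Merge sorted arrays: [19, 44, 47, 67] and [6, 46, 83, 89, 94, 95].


Take 6 from B
Take 19 from A
Take 44 from A
Take 46 from B
Take 47 from A
Take 67 from A

Merged: [6, 19, 44, 46, 47, 67, 83, 89, 94, 95]


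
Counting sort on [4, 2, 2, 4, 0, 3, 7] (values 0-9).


Input: [4, 2, 2, 4, 0, 3, 7]
Counts: [1, 0, 2, 1, 2, 0, 0, 1, 0, 0]

Sorted: [0, 2, 2, 3, 4, 4, 7]


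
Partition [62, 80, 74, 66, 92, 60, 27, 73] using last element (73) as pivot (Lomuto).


Pivot: 73
  62 <= 73: advance i (no swap)
  66 <= 73: swap -> [62, 66, 74, 80, 92, 60, 27, 73]
  60 <= 73: swap -> [62, 66, 60, 80, 92, 74, 27, 73]
  27 <= 73: swap -> [62, 66, 60, 27, 92, 74, 80, 73]
Place pivot at 4: [62, 66, 60, 27, 73, 74, 80, 92]

Partitioned: [62, 66, 60, 27, 73, 74, 80, 92]


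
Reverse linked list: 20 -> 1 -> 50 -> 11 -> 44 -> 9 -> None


Step 1: curr=20, set curr.next=prev(None) | reversed so far: 20
Step 2: curr=1, set curr.next=prev(20) | reversed so far: 1 -> 20
Step 3: curr=50, set curr.next=prev(1) | reversed so far: 50 -> 1 -> 20
Step 4: curr=11, set curr.next=prev(50) | reversed so far: 11 -> 50 -> 1 -> 20
Step 5: curr=44, set curr.next=prev(11) | reversed so far: 44 -> 11 -> 50 -> 1 -> 20
Step 6: curr=9, set curr.next=prev(44) | reversed so far: 9 -> 44 -> 11 -> 50 -> 1 -> 20

9 -> 44 -> 11 -> 50 -> 1 -> 20 -> None


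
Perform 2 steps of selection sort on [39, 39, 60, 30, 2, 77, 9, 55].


Initial: [39, 39, 60, 30, 2, 77, 9, 55]
Step 1: min=2 at 4
  Swap: [2, 39, 60, 30, 39, 77, 9, 55]
Step 2: min=9 at 6
  Swap: [2, 9, 60, 30, 39, 77, 39, 55]

After 2 steps: [2, 9, 60, 30, 39, 77, 39, 55]


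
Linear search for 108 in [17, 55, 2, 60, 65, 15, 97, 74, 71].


i=0: 17!=108
i=1: 55!=108
i=2: 2!=108
i=3: 60!=108
i=4: 65!=108
i=5: 15!=108
i=6: 97!=108
i=7: 74!=108
i=8: 71!=108

Not found, 9 comps


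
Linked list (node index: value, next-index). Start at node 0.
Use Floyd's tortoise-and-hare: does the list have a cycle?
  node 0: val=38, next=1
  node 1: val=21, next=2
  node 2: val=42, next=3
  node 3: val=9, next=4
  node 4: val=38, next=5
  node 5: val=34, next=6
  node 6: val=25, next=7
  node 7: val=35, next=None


Floyd's tortoise (slow, +1) and hare (fast, +2):
  init: slow=0, fast=0
  step 1: slow=1, fast=2
  step 2: slow=2, fast=4
  step 3: slow=3, fast=6
  step 4: fast 6->7->None, no cycle

Cycle: no


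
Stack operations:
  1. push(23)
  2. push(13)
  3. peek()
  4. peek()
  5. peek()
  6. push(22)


push(23) -> [23]
push(13) -> [23, 13]
peek()->13
peek()->13
peek()->13
push(22) -> [23, 13, 22]

Final stack: [23, 13, 22]


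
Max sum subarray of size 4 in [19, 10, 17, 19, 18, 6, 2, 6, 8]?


[0:4]: 65
[1:5]: 64
[2:6]: 60
[3:7]: 45
[4:8]: 32
[5:9]: 22

Max: 65 at [0:4]


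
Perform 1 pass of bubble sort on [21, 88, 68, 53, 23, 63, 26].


Initial: [21, 88, 68, 53, 23, 63, 26]
Pass 1: [21, 68, 53, 23, 63, 26, 88] (5 swaps)

After 1 pass: [21, 68, 53, 23, 63, 26, 88]


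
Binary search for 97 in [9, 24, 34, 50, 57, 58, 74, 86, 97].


Step 1: lo=0, hi=8, mid=4, val=57
Step 2: lo=5, hi=8, mid=6, val=74
Step 3: lo=7, hi=8, mid=7, val=86
Step 4: lo=8, hi=8, mid=8, val=97

Found at index 8


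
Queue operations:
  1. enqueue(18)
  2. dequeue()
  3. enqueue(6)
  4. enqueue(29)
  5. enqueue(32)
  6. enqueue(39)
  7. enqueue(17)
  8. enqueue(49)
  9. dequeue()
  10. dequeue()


enqueue(18) -> [18]
dequeue()->18, []
enqueue(6) -> [6]
enqueue(29) -> [6, 29]
enqueue(32) -> [6, 29, 32]
enqueue(39) -> [6, 29, 32, 39]
enqueue(17) -> [6, 29, 32, 39, 17]
enqueue(49) -> [6, 29, 32, 39, 17, 49]
dequeue()->6, [29, 32, 39, 17, 49]
dequeue()->29, [32, 39, 17, 49]

Final queue: [32, 39, 17, 49]


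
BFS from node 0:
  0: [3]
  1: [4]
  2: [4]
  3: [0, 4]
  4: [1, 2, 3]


Visit 0, enqueue [3]
Visit 3, enqueue [4]
Visit 4, enqueue [1, 2]
Visit 1, enqueue []
Visit 2, enqueue []

BFS order: [0, 3, 4, 1, 2]


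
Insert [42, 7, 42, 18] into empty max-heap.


Insert 42: [42]
Insert 7: [42, 7]
Insert 42: [42, 7, 42]
Insert 18: [42, 18, 42, 7]

Final heap: [42, 18, 42, 7]


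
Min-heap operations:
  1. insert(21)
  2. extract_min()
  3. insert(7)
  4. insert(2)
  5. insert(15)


insert(21) -> [21]
extract_min()->21, []
insert(7) -> [7]
insert(2) -> [2, 7]
insert(15) -> [2, 7, 15]

Final heap: [2, 7, 15]


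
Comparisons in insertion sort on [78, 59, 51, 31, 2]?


Algorithm: insertion sort
Input: [78, 59, 51, 31, 2]
Sorted: [2, 31, 51, 59, 78]

10


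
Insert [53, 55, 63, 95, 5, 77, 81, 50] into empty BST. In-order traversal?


Insert 53: root
Insert 55: R from 53
Insert 63: R from 53 -> R from 55
Insert 95: R from 53 -> R from 55 -> R from 63
Insert 5: L from 53
Insert 77: R from 53 -> R from 55 -> R from 63 -> L from 95
Insert 81: R from 53 -> R from 55 -> R from 63 -> L from 95 -> R from 77
Insert 50: L from 53 -> R from 5

In-order: [5, 50, 53, 55, 63, 77, 81, 95]


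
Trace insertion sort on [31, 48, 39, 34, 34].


Initial: [31, 48, 39, 34, 34]
Insert 48: [31, 48, 39, 34, 34]
Insert 39: [31, 39, 48, 34, 34]
Insert 34: [31, 34, 39, 48, 34]
Insert 34: [31, 34, 34, 39, 48]

Sorted: [31, 34, 34, 39, 48]


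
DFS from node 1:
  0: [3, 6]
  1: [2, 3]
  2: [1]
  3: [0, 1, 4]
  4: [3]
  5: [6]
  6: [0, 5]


Visit 1, push [3, 2]
Visit 2, push []
Visit 3, push [4, 0]
Visit 0, push [6]
Visit 6, push [5]
Visit 5, push []
Visit 4, push []

DFS order: [1, 2, 3, 0, 6, 5, 4]


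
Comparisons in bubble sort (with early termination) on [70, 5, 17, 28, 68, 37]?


Algorithm: bubble sort (with early termination)
Input: [70, 5, 17, 28, 68, 37]
Sorted: [5, 17, 28, 37, 68, 70]

12


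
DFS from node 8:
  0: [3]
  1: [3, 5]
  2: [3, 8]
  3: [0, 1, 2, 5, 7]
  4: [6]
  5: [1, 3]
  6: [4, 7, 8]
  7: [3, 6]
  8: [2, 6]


Visit 8, push [6, 2]
Visit 2, push [3]
Visit 3, push [7, 5, 1, 0]
Visit 0, push []
Visit 1, push [5]
Visit 5, push []
Visit 7, push [6]
Visit 6, push [4]
Visit 4, push []

DFS order: [8, 2, 3, 0, 1, 5, 7, 6, 4]


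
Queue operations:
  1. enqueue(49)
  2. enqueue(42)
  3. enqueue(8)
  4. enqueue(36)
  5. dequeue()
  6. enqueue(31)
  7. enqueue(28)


enqueue(49) -> [49]
enqueue(42) -> [49, 42]
enqueue(8) -> [49, 42, 8]
enqueue(36) -> [49, 42, 8, 36]
dequeue()->49, [42, 8, 36]
enqueue(31) -> [42, 8, 36, 31]
enqueue(28) -> [42, 8, 36, 31, 28]

Final queue: [42, 8, 36, 31, 28]


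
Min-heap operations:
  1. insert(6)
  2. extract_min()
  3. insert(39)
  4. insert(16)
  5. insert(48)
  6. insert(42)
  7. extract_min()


insert(6) -> [6]
extract_min()->6, []
insert(39) -> [39]
insert(16) -> [16, 39]
insert(48) -> [16, 39, 48]
insert(42) -> [16, 39, 48, 42]
extract_min()->16, [39, 42, 48]

Final heap: [39, 42, 48]


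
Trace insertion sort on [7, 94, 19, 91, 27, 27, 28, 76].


Initial: [7, 94, 19, 91, 27, 27, 28, 76]
Insert 94: [7, 94, 19, 91, 27, 27, 28, 76]
Insert 19: [7, 19, 94, 91, 27, 27, 28, 76]
Insert 91: [7, 19, 91, 94, 27, 27, 28, 76]
Insert 27: [7, 19, 27, 91, 94, 27, 28, 76]
Insert 27: [7, 19, 27, 27, 91, 94, 28, 76]
Insert 28: [7, 19, 27, 27, 28, 91, 94, 76]
Insert 76: [7, 19, 27, 27, 28, 76, 91, 94]

Sorted: [7, 19, 27, 27, 28, 76, 91, 94]


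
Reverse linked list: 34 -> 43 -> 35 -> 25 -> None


Step 1: curr=34, set curr.next=prev(None) | reversed so far: 34
Step 2: curr=43, set curr.next=prev(34) | reversed so far: 43 -> 34
Step 3: curr=35, set curr.next=prev(43) | reversed so far: 35 -> 43 -> 34
Step 4: curr=25, set curr.next=prev(35) | reversed so far: 25 -> 35 -> 43 -> 34

25 -> 35 -> 43 -> 34 -> None


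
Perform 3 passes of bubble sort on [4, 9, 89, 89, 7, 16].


Initial: [4, 9, 89, 89, 7, 16]
Pass 1: [4, 9, 89, 7, 16, 89] (2 swaps)
Pass 2: [4, 9, 7, 16, 89, 89] (2 swaps)
Pass 3: [4, 7, 9, 16, 89, 89] (1 swaps)

After 3 passes: [4, 7, 9, 16, 89, 89]


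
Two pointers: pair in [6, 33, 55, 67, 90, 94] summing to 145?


lo=0(6)+hi=5(94)=100
lo=1(33)+hi=5(94)=127
lo=2(55)+hi=5(94)=149
lo=2(55)+hi=4(90)=145

Yes: 55+90=145


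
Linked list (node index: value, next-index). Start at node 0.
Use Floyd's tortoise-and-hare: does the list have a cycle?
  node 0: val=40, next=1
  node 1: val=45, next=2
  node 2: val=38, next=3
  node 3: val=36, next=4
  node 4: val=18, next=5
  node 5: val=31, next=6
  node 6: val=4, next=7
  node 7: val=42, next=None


Floyd's tortoise (slow, +1) and hare (fast, +2):
  init: slow=0, fast=0
  step 1: slow=1, fast=2
  step 2: slow=2, fast=4
  step 3: slow=3, fast=6
  step 4: fast 6->7->None, no cycle

Cycle: no


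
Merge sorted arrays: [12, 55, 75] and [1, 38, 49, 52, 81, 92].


Take 1 from B
Take 12 from A
Take 38 from B
Take 49 from B
Take 52 from B
Take 55 from A
Take 75 from A

Merged: [1, 12, 38, 49, 52, 55, 75, 81, 92]


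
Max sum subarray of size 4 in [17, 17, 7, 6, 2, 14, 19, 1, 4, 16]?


[0:4]: 47
[1:5]: 32
[2:6]: 29
[3:7]: 41
[4:8]: 36
[5:9]: 38
[6:10]: 40

Max: 47 at [0:4]


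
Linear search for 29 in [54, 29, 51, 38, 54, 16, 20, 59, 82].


i=0: 54!=29
i=1: 29==29 found!

Found at 1, 2 comps


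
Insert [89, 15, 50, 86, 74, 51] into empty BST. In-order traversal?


Insert 89: root
Insert 15: L from 89
Insert 50: L from 89 -> R from 15
Insert 86: L from 89 -> R from 15 -> R from 50
Insert 74: L from 89 -> R from 15 -> R from 50 -> L from 86
Insert 51: L from 89 -> R from 15 -> R from 50 -> L from 86 -> L from 74

In-order: [15, 50, 51, 74, 86, 89]


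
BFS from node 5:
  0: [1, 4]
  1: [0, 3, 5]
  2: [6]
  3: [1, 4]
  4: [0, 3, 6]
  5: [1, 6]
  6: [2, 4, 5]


Visit 5, enqueue [1, 6]
Visit 1, enqueue [0, 3]
Visit 6, enqueue [2, 4]
Visit 0, enqueue []
Visit 3, enqueue []
Visit 2, enqueue []
Visit 4, enqueue []

BFS order: [5, 1, 6, 0, 3, 2, 4]


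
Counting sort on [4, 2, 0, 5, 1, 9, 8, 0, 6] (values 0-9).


Input: [4, 2, 0, 5, 1, 9, 8, 0, 6]
Counts: [2, 1, 1, 0, 1, 1, 1, 0, 1, 1]

Sorted: [0, 0, 1, 2, 4, 5, 6, 8, 9]


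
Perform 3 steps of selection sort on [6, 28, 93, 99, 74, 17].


Initial: [6, 28, 93, 99, 74, 17]
Step 1: min=6 at 0
  Swap: [6, 28, 93, 99, 74, 17]
Step 2: min=17 at 5
  Swap: [6, 17, 93, 99, 74, 28]
Step 3: min=28 at 5
  Swap: [6, 17, 28, 99, 74, 93]

After 3 steps: [6, 17, 28, 99, 74, 93]


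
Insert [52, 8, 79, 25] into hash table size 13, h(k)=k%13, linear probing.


Insert 52: h=0 -> slot 0
Insert 8: h=8 -> slot 8
Insert 79: h=1 -> slot 1
Insert 25: h=12 -> slot 12

Table: [52, 79, None, None, None, None, None, None, 8, None, None, None, 25]


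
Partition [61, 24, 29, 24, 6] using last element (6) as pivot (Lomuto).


Pivot: 6
Place pivot at 0: [6, 24, 29, 24, 61]

Partitioned: [6, 24, 29, 24, 61]


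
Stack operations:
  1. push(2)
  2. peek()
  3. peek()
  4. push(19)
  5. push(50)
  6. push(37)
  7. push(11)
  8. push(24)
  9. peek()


push(2) -> [2]
peek()->2
peek()->2
push(19) -> [2, 19]
push(50) -> [2, 19, 50]
push(37) -> [2, 19, 50, 37]
push(11) -> [2, 19, 50, 37, 11]
push(24) -> [2, 19, 50, 37, 11, 24]
peek()->24

Final stack: [2, 19, 50, 37, 11, 24]


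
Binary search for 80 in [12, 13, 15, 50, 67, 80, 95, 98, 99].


Step 1: lo=0, hi=8, mid=4, val=67
Step 2: lo=5, hi=8, mid=6, val=95
Step 3: lo=5, hi=5, mid=5, val=80

Found at index 5


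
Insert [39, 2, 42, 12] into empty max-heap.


Insert 39: [39]
Insert 2: [39, 2]
Insert 42: [42, 2, 39]
Insert 12: [42, 12, 39, 2]

Final heap: [42, 12, 39, 2]


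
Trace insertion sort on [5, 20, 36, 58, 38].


Initial: [5, 20, 36, 58, 38]
Insert 20: [5, 20, 36, 58, 38]
Insert 36: [5, 20, 36, 58, 38]
Insert 58: [5, 20, 36, 58, 38]
Insert 38: [5, 20, 36, 38, 58]

Sorted: [5, 20, 36, 38, 58]


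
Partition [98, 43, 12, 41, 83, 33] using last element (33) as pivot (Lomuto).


Pivot: 33
  12 <= 33: swap -> [12, 43, 98, 41, 83, 33]
Place pivot at 1: [12, 33, 98, 41, 83, 43]

Partitioned: [12, 33, 98, 41, 83, 43]


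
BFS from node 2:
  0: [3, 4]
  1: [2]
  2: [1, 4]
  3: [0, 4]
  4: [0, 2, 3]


Visit 2, enqueue [1, 4]
Visit 1, enqueue []
Visit 4, enqueue [0, 3]
Visit 0, enqueue []
Visit 3, enqueue []

BFS order: [2, 1, 4, 0, 3]


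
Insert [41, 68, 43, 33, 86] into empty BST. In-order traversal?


Insert 41: root
Insert 68: R from 41
Insert 43: R from 41 -> L from 68
Insert 33: L from 41
Insert 86: R from 41 -> R from 68

In-order: [33, 41, 43, 68, 86]


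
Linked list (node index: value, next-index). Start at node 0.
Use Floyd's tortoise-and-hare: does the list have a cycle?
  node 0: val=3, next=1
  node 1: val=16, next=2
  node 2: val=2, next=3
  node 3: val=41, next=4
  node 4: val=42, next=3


Floyd's tortoise (slow, +1) and hare (fast, +2):
  init: slow=0, fast=0
  step 1: slow=1, fast=2
  step 2: slow=2, fast=4
  step 3: slow=3, fast=4
  step 4: slow=4, fast=4
  slow == fast at node 4: cycle detected

Cycle: yes


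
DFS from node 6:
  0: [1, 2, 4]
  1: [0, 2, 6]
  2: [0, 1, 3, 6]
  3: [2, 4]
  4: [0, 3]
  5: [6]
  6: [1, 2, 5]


Visit 6, push [5, 2, 1]
Visit 1, push [2, 0]
Visit 0, push [4, 2]
Visit 2, push [3]
Visit 3, push [4]
Visit 4, push []
Visit 5, push []

DFS order: [6, 1, 0, 2, 3, 4, 5]


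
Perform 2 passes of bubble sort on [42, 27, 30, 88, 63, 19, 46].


Initial: [42, 27, 30, 88, 63, 19, 46]
Pass 1: [27, 30, 42, 63, 19, 46, 88] (5 swaps)
Pass 2: [27, 30, 42, 19, 46, 63, 88] (2 swaps)

After 2 passes: [27, 30, 42, 19, 46, 63, 88]


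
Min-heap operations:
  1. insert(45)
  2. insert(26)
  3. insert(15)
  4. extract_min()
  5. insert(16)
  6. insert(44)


insert(45) -> [45]
insert(26) -> [26, 45]
insert(15) -> [15, 45, 26]
extract_min()->15, [26, 45]
insert(16) -> [16, 45, 26]
insert(44) -> [16, 44, 26, 45]

Final heap: [16, 44, 26, 45]


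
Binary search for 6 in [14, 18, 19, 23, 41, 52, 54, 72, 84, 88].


Step 1: lo=0, hi=9, mid=4, val=41
Step 2: lo=0, hi=3, mid=1, val=18
Step 3: lo=0, hi=0, mid=0, val=14

Not found


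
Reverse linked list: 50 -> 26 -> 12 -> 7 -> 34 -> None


Step 1: curr=50, set curr.next=prev(None) | reversed so far: 50
Step 2: curr=26, set curr.next=prev(50) | reversed so far: 26 -> 50
Step 3: curr=12, set curr.next=prev(26) | reversed so far: 12 -> 26 -> 50
Step 4: curr=7, set curr.next=prev(12) | reversed so far: 7 -> 12 -> 26 -> 50
Step 5: curr=34, set curr.next=prev(7) | reversed so far: 34 -> 7 -> 12 -> 26 -> 50

34 -> 7 -> 12 -> 26 -> 50 -> None


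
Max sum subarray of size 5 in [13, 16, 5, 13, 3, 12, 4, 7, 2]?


[0:5]: 50
[1:6]: 49
[2:7]: 37
[3:8]: 39
[4:9]: 28

Max: 50 at [0:5]


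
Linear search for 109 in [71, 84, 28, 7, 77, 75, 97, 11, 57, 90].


i=0: 71!=109
i=1: 84!=109
i=2: 28!=109
i=3: 7!=109
i=4: 77!=109
i=5: 75!=109
i=6: 97!=109
i=7: 11!=109
i=8: 57!=109
i=9: 90!=109

Not found, 10 comps


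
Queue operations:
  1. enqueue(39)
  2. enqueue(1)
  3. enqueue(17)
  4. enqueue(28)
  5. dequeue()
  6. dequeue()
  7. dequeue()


enqueue(39) -> [39]
enqueue(1) -> [39, 1]
enqueue(17) -> [39, 1, 17]
enqueue(28) -> [39, 1, 17, 28]
dequeue()->39, [1, 17, 28]
dequeue()->1, [17, 28]
dequeue()->17, [28]

Final queue: [28]


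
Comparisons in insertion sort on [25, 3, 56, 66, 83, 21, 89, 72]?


Algorithm: insertion sort
Input: [25, 3, 56, 66, 83, 21, 89, 72]
Sorted: [3, 21, 25, 56, 66, 72, 83, 89]

13


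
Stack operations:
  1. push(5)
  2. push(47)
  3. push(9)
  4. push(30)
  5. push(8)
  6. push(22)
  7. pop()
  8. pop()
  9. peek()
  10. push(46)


push(5) -> [5]
push(47) -> [5, 47]
push(9) -> [5, 47, 9]
push(30) -> [5, 47, 9, 30]
push(8) -> [5, 47, 9, 30, 8]
push(22) -> [5, 47, 9, 30, 8, 22]
pop()->22, [5, 47, 9, 30, 8]
pop()->8, [5, 47, 9, 30]
peek()->30
push(46) -> [5, 47, 9, 30, 46]

Final stack: [5, 47, 9, 30, 46]


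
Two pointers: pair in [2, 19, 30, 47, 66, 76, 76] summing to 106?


lo=0(2)+hi=6(76)=78
lo=1(19)+hi=6(76)=95
lo=2(30)+hi=6(76)=106

Yes: 30+76=106


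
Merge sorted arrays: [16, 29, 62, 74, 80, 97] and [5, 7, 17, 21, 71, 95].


Take 5 from B
Take 7 from B
Take 16 from A
Take 17 from B
Take 21 from B
Take 29 from A
Take 62 from A
Take 71 from B
Take 74 from A
Take 80 from A
Take 95 from B

Merged: [5, 7, 16, 17, 21, 29, 62, 71, 74, 80, 95, 97]


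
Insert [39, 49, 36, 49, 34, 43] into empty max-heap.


Insert 39: [39]
Insert 49: [49, 39]
Insert 36: [49, 39, 36]
Insert 49: [49, 49, 36, 39]
Insert 34: [49, 49, 36, 39, 34]
Insert 43: [49, 49, 43, 39, 34, 36]

Final heap: [49, 49, 43, 39, 34, 36]


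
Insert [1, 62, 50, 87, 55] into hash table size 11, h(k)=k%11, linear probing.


Insert 1: h=1 -> slot 1
Insert 62: h=7 -> slot 7
Insert 50: h=6 -> slot 6
Insert 87: h=10 -> slot 10
Insert 55: h=0 -> slot 0

Table: [55, 1, None, None, None, None, 50, 62, None, None, 87]


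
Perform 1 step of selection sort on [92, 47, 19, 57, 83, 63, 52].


Initial: [92, 47, 19, 57, 83, 63, 52]
Step 1: min=19 at 2
  Swap: [19, 47, 92, 57, 83, 63, 52]

After 1 step: [19, 47, 92, 57, 83, 63, 52]


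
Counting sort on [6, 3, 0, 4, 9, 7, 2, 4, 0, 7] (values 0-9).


Input: [6, 3, 0, 4, 9, 7, 2, 4, 0, 7]
Counts: [2, 0, 1, 1, 2, 0, 1, 2, 0, 1]

Sorted: [0, 0, 2, 3, 4, 4, 6, 7, 7, 9]


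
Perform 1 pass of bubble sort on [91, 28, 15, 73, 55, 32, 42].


Initial: [91, 28, 15, 73, 55, 32, 42]
Pass 1: [28, 15, 73, 55, 32, 42, 91] (6 swaps)

After 1 pass: [28, 15, 73, 55, 32, 42, 91]


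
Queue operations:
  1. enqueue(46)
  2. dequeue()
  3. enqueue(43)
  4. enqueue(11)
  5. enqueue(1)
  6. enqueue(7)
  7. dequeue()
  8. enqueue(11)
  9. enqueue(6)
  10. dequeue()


enqueue(46) -> [46]
dequeue()->46, []
enqueue(43) -> [43]
enqueue(11) -> [43, 11]
enqueue(1) -> [43, 11, 1]
enqueue(7) -> [43, 11, 1, 7]
dequeue()->43, [11, 1, 7]
enqueue(11) -> [11, 1, 7, 11]
enqueue(6) -> [11, 1, 7, 11, 6]
dequeue()->11, [1, 7, 11, 6]

Final queue: [1, 7, 11, 6]


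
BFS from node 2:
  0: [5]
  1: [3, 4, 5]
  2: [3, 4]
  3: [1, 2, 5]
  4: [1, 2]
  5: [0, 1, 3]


Visit 2, enqueue [3, 4]
Visit 3, enqueue [1, 5]
Visit 4, enqueue []
Visit 1, enqueue []
Visit 5, enqueue [0]
Visit 0, enqueue []

BFS order: [2, 3, 4, 1, 5, 0]


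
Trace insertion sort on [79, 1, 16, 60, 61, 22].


Initial: [79, 1, 16, 60, 61, 22]
Insert 1: [1, 79, 16, 60, 61, 22]
Insert 16: [1, 16, 79, 60, 61, 22]
Insert 60: [1, 16, 60, 79, 61, 22]
Insert 61: [1, 16, 60, 61, 79, 22]
Insert 22: [1, 16, 22, 60, 61, 79]

Sorted: [1, 16, 22, 60, 61, 79]


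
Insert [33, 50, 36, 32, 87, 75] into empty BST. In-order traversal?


Insert 33: root
Insert 50: R from 33
Insert 36: R from 33 -> L from 50
Insert 32: L from 33
Insert 87: R from 33 -> R from 50
Insert 75: R from 33 -> R from 50 -> L from 87

In-order: [32, 33, 36, 50, 75, 87]


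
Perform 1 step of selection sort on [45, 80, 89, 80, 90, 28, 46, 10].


Initial: [45, 80, 89, 80, 90, 28, 46, 10]
Step 1: min=10 at 7
  Swap: [10, 80, 89, 80, 90, 28, 46, 45]

After 1 step: [10, 80, 89, 80, 90, 28, 46, 45]


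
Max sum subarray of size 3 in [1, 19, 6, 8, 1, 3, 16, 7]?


[0:3]: 26
[1:4]: 33
[2:5]: 15
[3:6]: 12
[4:7]: 20
[5:8]: 26

Max: 33 at [1:4]


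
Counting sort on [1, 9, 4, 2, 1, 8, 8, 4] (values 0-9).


Input: [1, 9, 4, 2, 1, 8, 8, 4]
Counts: [0, 2, 1, 0, 2, 0, 0, 0, 2, 1]

Sorted: [1, 1, 2, 4, 4, 8, 8, 9]


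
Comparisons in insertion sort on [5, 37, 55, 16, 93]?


Algorithm: insertion sort
Input: [5, 37, 55, 16, 93]
Sorted: [5, 16, 37, 55, 93]

6
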